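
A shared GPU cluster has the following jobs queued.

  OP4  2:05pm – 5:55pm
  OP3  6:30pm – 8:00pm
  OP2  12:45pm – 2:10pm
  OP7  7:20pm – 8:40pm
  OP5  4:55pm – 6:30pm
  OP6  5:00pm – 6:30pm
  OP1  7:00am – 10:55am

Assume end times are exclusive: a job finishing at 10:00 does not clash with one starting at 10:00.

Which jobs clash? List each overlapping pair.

OP2 & OP4, OP3 & OP7, OP4 & OP5, OP4 & OP6, OP5 & OP6

Two intervals overlap when each starts before the other ends.
Sorted by start: OP1, OP2, OP4, OP5, OP6, OP3, OP7.
OP2 starts after OP1 ends, so nothing later overlaps OP1 either.
OP4 starts before OP2 ends → OP2 and OP4 overlap.
OP5 starts after OP2 ends, so nothing later overlaps OP2 either.
OP5 starts before OP4 ends → OP4 and OP5 overlap.
OP6 starts before OP4 ends → OP4 and OP6 overlap.
OP3 starts after OP4 ends, so nothing later overlaps OP4 either.
OP6 starts before OP5 ends → OP5 and OP6 overlap.
OP3 starts exactly when OP5 ends (back-to-back, no overlap), so nothing later overlaps OP5 either.
OP3 starts exactly when OP6 ends (back-to-back, no overlap), so nothing later overlaps OP6 either.
OP7 starts before OP3 ends → OP3 and OP7 overlap.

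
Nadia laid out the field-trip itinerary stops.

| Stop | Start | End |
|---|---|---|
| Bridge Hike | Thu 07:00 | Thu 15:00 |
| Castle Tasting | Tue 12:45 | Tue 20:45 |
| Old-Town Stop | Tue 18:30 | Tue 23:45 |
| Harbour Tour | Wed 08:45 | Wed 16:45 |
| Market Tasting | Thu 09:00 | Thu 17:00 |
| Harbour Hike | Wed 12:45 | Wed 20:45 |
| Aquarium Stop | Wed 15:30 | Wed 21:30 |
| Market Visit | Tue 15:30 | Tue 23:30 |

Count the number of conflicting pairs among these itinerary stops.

Two intervals overlap when each starts before the other ends.
Sorted by start: Castle Tasting, Market Visit, Old-Town Stop, Harbour Tour, Harbour Hike, Aquarium Stop, Bridge Hike, Market Tasting.
Market Visit starts before Castle Tasting ends → Castle Tasting and Market Visit overlap.
Old-Town Stop starts before Castle Tasting ends → Castle Tasting and Old-Town Stop overlap.
Harbour Tour starts after Castle Tasting ends, so Castle Tasting has no further overlaps.
Old-Town Stop starts before Market Visit ends → Market Visit and Old-Town Stop overlap.
Harbour Tour starts after Market Visit ends, so Market Visit has no further overlaps.
Harbour Tour starts after Old-Town Stop ends, so Old-Town Stop has no further overlaps.
Harbour Hike starts before Harbour Tour ends → Harbour Tour and Harbour Hike overlap.
Aquarium Stop starts before Harbour Tour ends → Harbour Tour and Aquarium Stop overlap.
Bridge Hike starts after Harbour Tour ends, so Harbour Tour has no further overlaps.
Aquarium Stop starts before Harbour Hike ends → Harbour Hike and Aquarium Stop overlap.
Bridge Hike starts after Harbour Hike ends, so Harbour Hike has no further overlaps.
Bridge Hike starts after Aquarium Stop ends, so Aquarium Stop has no further overlaps.
Market Tasting starts before Bridge Hike ends → Bridge Hike and Market Tasting overlap.
Overlapping pairs: Aquarium Stop & Harbour Hike, Aquarium Stop & Harbour Tour, Bridge Hike & Market Tasting, Castle Tasting & Market Visit, Castle Tasting & Old-Town Stop, Harbour Hike & Harbour Tour, Market Visit & Old-Town Stop — 7 in total.

7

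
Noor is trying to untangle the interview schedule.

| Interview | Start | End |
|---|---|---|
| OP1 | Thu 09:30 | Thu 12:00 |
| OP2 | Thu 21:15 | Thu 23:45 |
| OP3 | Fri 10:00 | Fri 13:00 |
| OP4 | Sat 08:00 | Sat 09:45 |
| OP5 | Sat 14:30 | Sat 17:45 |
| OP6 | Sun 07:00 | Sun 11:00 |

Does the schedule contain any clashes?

No

Two intervals overlap when each starts before the other ends.
Sorted by start: OP1, OP2, OP3, OP4, OP5, OP6.
OP2 starts after OP1 ends; OP1 is clear from here.
OP3 starts after OP2 ends; OP2 is clear from here.
OP4 starts after OP3 ends; OP3 is clear from here.
OP5 starts after OP4 ends; OP4 is clear from here.
OP6 starts after OP5 ends.
Every pair is clear; the schedule has no overlaps.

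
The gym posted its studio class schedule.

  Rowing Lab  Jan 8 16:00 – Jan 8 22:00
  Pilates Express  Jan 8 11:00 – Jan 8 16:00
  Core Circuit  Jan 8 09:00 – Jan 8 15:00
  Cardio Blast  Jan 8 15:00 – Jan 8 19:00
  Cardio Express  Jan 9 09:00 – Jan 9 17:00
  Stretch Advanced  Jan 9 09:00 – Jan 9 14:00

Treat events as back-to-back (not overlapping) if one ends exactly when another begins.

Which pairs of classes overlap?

Cardio Blast & Pilates Express, Cardio Blast & Rowing Lab, Cardio Express & Stretch Advanced, Core Circuit & Pilates Express

Sorted by start: Core Circuit, Pilates Express, Cardio Blast, Rowing Lab, Cardio Express, Stretch Advanced.
Pilates Express starts before Core Circuit ends → Core Circuit and Pilates Express overlap.
Cardio Blast starts exactly when Core Circuit ends (back-to-back, no overlap), so Core Circuit has no further overlaps.
Cardio Blast starts before Pilates Express ends → Pilates Express and Cardio Blast overlap.
Rowing Lab starts exactly when Pilates Express ends (back-to-back, no overlap), so Pilates Express has no further overlaps.
Rowing Lab starts before Cardio Blast ends → Cardio Blast and Rowing Lab overlap.
Cardio Express starts after Cardio Blast ends, so Cardio Blast has no further overlaps.
Cardio Express starts after Rowing Lab ends, so Rowing Lab has no further overlaps.
Stretch Advanced starts before Cardio Express ends → Cardio Express and Stretch Advanced overlap.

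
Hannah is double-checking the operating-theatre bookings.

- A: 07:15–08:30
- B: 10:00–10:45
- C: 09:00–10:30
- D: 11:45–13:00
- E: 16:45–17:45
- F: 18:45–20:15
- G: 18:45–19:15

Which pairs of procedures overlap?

Two intervals overlap when each starts before the other ends.
Sorted by start: A, C, B, D, E, F, G.
C starts after A ends; A is clear from here.
B starts before C ends → C and B overlap.
D starts after C ends; C is clear from here.
D starts after B ends; B is clear from here.
E starts after D ends; D is clear from here.
F starts after E ends; E is clear from here.
G starts before F ends → F and G overlap.

B & C, F & G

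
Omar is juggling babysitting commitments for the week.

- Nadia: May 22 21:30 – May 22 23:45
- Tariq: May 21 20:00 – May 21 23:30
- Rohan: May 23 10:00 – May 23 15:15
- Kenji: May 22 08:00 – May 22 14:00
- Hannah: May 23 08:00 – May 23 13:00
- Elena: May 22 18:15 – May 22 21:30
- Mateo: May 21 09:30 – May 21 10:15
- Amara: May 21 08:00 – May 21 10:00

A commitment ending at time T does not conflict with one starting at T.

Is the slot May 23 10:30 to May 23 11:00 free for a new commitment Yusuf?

No — it overlaps Hannah, Rohan

Amara: ends May 21 10:00 at or before Yusuf starts May 23 10:30 → clear.
Mateo: ends May 21 10:15 at or before Yusuf starts May 23 10:30 → clear.
Tariq: ends May 21 23:30 at or before Yusuf starts May 23 10:30 → clear.
Kenji: ends May 22 14:00 at or before Yusuf starts May 23 10:30 → clear.
Elena: ends May 22 21:30 at or before Yusuf starts May 23 10:30 → clear.
Nadia: ends May 22 23:45 at or before Yusuf starts May 23 10:30 → clear.
Hannah: starts May 23 08:00 before Yusuf ends May 23 11:00, and ends May 23 13:00 after Yusuf starts May 23 10:30 → overlap.
Rohan: starts May 23 10:00 before Yusuf ends May 23 11:00, and ends May 23 15:15 after Yusuf starts May 23 10:30 → overlap.
Yusuf overlaps Hannah, Rohan.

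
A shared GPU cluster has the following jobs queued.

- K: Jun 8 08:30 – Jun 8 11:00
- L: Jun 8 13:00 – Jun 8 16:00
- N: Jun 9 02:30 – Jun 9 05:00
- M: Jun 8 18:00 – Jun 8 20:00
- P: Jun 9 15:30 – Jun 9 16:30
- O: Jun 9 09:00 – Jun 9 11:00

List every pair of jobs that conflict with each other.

none

Check each pair: they overlap iff neither finishes before the other starts.
Sorted by start: K, L, M, N, O, P.
L starts after K ends, so nothing later overlaps K either.
M starts after L ends, so nothing later overlaps L either.
N starts after M ends, so nothing later overlaps M either.
O starts after N ends, so nothing later overlaps N either.
P starts after O ends.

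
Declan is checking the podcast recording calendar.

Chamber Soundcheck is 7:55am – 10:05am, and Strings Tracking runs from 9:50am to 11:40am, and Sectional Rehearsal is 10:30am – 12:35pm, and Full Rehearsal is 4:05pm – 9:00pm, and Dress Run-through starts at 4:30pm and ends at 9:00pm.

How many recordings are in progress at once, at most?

2

Sweep the timeline, counting +1 at each start and −1 at each end (ends before starts at a tie):
7:55am start Chamber Soundcheck → 1
9:50am start Strings Tracking → 2
10:05am end Chamber Soundcheck → 1
10:30am start Sectional Rehearsal → 2
11:40am end Strings Tracking → 1
12:35pm end Sectional Rehearsal → 0
4:05pm start Full Rehearsal → 1
4:30pm start Dress Run-through → 2
9:00pm end Dress Run-through → 1
9:00pm end Full Rehearsal → 0
Peak is 2, at 9:50am (Chamber Soundcheck, Strings Tracking).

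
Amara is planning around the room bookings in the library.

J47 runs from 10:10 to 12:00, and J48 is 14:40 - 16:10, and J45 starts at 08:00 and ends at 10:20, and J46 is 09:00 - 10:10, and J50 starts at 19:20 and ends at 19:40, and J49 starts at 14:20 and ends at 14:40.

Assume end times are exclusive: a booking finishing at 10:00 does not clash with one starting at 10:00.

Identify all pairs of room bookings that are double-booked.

Sorted by start: J45, J46, J47, J49, J48, J50.
J46 starts before J45 ends → J45 and J46 overlap.
J47 starts before J45 ends → J45 and J47 overlap.
J49 starts after J45 ends, so nothing later overlaps J45 either.
J47 starts exactly when J46 ends (back-to-back, no overlap), so nothing later overlaps J46 either.
J49 starts after J47 ends, so nothing later overlaps J47 either.
J48 starts exactly when J49 ends (back-to-back, no overlap), so nothing later overlaps J49 either.
J50 starts after J48 ends.

J45 & J46, J45 & J47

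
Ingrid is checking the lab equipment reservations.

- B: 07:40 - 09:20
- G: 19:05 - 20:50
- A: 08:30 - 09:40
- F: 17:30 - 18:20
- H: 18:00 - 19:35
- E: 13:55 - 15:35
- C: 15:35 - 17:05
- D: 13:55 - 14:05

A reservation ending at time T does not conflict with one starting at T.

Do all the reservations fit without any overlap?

Sorted by start: B, A, D, E, C, F, H, G.
A starts before B ends → B and A overlap.
That's a conflict, so the schedule is not conflict-free.

No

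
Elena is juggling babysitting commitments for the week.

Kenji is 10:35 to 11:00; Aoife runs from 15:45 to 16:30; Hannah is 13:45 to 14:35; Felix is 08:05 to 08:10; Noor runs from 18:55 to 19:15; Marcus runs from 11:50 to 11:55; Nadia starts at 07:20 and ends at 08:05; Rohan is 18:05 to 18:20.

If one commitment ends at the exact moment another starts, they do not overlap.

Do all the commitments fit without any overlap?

Yes

Two intervals overlap when each starts before the other ends.
Sorted by start: Nadia, Felix, Kenji, Marcus, Hannah, Aoife, Rohan, Noor.
Felix starts exactly when Nadia ends (back-to-back, no overlap), so nothing later overlaps Nadia either.
Kenji starts after Felix ends, so nothing later overlaps Felix either.
Marcus starts after Kenji ends, so nothing later overlaps Kenji either.
Hannah starts after Marcus ends, so nothing later overlaps Marcus either.
Aoife starts after Hannah ends, so nothing later overlaps Hannah either.
Rohan starts after Aoife ends, so nothing later overlaps Aoife either.
Noor starts after Rohan ends.
Every pair is clear; the schedule has no overlaps.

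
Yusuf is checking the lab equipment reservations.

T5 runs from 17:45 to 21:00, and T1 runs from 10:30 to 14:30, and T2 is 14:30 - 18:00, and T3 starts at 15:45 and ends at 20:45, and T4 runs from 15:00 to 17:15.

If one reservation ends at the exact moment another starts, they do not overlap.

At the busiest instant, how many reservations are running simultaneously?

3

Sort all start/end points and keep a running count:
10:30 start T1 → 1
14:30 end T1 → 0
14:30 start T2 → 1
15:00 start T4 → 2
15:45 start T3 → 3
17:15 end T4 → 2
17:45 start T5 → 3
18:00 end T2 → 2
20:45 end T3 → 1
21:00 end T5 → 0
Peak is 3, at 15:45 (T2, T3, T4).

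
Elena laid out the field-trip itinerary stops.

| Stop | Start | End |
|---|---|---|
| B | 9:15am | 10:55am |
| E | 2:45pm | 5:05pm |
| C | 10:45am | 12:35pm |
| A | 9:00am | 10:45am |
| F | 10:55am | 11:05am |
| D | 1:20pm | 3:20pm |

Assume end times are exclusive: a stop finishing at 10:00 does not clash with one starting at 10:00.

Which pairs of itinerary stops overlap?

A & B, B & C, C & F, D & E

Check each pair: they overlap iff neither finishes before the other starts.
Sorted by start: A, B, C, F, D, E.
B starts before A ends → A and B overlap.
C starts exactly when A ends (back-to-back, no overlap), so A has no further overlaps.
C starts before B ends → B and C overlap.
F starts exactly when B ends (back-to-back, no overlap), so B has no further overlaps.
F starts before C ends → C and F overlap.
D starts after C ends, so C has no further overlaps.
D starts after F ends, so F has no further overlaps.
E starts before D ends → D and E overlap.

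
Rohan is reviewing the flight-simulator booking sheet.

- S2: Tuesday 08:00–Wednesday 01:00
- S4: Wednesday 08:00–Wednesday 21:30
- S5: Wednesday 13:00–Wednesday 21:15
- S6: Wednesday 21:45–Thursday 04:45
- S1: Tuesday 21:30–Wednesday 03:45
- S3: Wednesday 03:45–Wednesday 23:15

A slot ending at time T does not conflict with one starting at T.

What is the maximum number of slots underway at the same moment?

Walk through starts and ends in time order (an end at T is processed before a start at T):
Tuesday 08:00 start S2 → 1
Tuesday 21:30 start S1 → 2
Wednesday 01:00 end S2 → 1
Wednesday 03:45 end S1 → 0
Wednesday 03:45 start S3 → 1
Wednesday 08:00 start S4 → 2
Wednesday 13:00 start S5 → 3
Wednesday 21:15 end S5 → 2
Wednesday 21:30 end S4 → 1
Wednesday 21:45 start S6 → 2
Wednesday 23:15 end S3 → 1
Thursday 04:45 end S6 → 0
Peak is 3, at Wednesday 13:00 (S3, S4, S5).

3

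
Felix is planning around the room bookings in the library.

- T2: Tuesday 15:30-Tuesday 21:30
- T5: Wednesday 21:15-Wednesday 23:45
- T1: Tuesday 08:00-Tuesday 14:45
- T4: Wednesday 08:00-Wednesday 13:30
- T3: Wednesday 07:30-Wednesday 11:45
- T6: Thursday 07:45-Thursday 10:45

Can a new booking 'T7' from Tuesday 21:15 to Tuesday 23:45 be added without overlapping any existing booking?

T1: ends Tuesday 14:45 at or before T7 starts Tuesday 21:15 → clear.
T2: starts Tuesday 15:30 before T7 ends Tuesday 23:45, and ends Tuesday 21:30 after T7 starts Tuesday 21:15 → overlap.
T3: starts Wednesday 07:30 at or after T7 ends Tuesday 23:45 → clear.
T4: starts Wednesday 08:00 at or after T7 ends Tuesday 23:45 → clear.
T5: starts Wednesday 21:15 at or after T7 ends Tuesday 23:45 → clear.
T6: starts Thursday 07:45 at or after T7 ends Tuesday 23:45 → clear.
T7 overlaps T2.

No — it overlaps T2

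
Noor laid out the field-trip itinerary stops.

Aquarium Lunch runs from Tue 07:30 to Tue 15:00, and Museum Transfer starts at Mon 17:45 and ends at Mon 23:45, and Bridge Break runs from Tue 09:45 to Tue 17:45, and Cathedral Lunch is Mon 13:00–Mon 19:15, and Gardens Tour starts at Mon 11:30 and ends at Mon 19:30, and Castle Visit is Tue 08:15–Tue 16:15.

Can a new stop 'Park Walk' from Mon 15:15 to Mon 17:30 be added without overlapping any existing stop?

Gardens Tour: starts Mon 11:30 before Park Walk ends Mon 17:30, and ends Mon 19:30 after Park Walk starts Mon 15:15 → overlap.
Cathedral Lunch: starts Mon 13:00 before Park Walk ends Mon 17:30, and ends Mon 19:15 after Park Walk starts Mon 15:15 → overlap.
Museum Transfer: starts Mon 17:45 at or after Park Walk ends Mon 17:30 → clear.
Aquarium Lunch: starts Tue 07:30 at or after Park Walk ends Mon 17:30 → clear.
Castle Visit: starts Tue 08:15 at or after Park Walk ends Mon 17:30 → clear.
Bridge Break: starts Tue 09:45 at or after Park Walk ends Mon 17:30 → clear.
Park Walk overlaps Cathedral Lunch, Gardens Tour.

No — it overlaps Cathedral Lunch, Gardens Tour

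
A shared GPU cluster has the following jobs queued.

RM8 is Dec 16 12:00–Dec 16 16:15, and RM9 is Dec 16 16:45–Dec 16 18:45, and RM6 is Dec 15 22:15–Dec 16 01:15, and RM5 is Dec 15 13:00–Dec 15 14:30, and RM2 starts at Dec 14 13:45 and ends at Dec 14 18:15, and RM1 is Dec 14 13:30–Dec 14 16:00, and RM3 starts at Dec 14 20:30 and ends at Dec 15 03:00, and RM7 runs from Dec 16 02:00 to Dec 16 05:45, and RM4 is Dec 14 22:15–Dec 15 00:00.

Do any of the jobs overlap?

Sorted by start: RM1, RM2, RM3, RM4, RM5, RM6, RM7, RM8, RM9.
RM2 starts before RM1 ends → RM1 and RM2 overlap.
That's a conflict, so the schedule is not conflict-free.

Yes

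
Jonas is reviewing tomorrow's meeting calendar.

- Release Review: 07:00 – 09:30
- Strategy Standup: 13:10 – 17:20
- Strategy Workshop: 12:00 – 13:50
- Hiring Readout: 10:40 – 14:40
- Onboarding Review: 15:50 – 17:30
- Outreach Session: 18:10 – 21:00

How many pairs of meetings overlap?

4

Sorted by start: Release Review, Hiring Readout, Strategy Workshop, Strategy Standup, Onboarding Review, Outreach Session.
Hiring Readout starts after Release Review ends — done with Release Review.
Strategy Workshop starts before Hiring Readout ends → Hiring Readout and Strategy Workshop overlap.
Strategy Standup starts before Hiring Readout ends → Hiring Readout and Strategy Standup overlap.
Onboarding Review starts after Hiring Readout ends — done with Hiring Readout.
Strategy Standup starts before Strategy Workshop ends → Strategy Workshop and Strategy Standup overlap.
Onboarding Review starts after Strategy Workshop ends — done with Strategy Workshop.
Onboarding Review starts before Strategy Standup ends → Strategy Standup and Onboarding Review overlap.
Outreach Session starts after Strategy Standup ends.
Outreach Session starts after Onboarding Review ends.
Overlapping pairs: Hiring Readout & Strategy Standup, Hiring Readout & Strategy Workshop, Onboarding Review & Strategy Standup, Strategy Standup & Strategy Workshop — 4 in total.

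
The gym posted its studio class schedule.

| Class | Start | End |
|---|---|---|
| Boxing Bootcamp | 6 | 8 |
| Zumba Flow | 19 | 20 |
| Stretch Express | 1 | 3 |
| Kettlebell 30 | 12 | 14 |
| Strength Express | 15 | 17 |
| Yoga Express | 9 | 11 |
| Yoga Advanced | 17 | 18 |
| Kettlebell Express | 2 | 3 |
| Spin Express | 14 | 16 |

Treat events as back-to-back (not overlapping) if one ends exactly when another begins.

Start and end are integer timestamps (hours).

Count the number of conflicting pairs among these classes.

2

Sorted by start: Stretch Express, Kettlebell Express, Boxing Bootcamp, Yoga Express, Kettlebell 30, Spin Express, Strength Express, Yoga Advanced, Zumba Flow.
Kettlebell Express starts before Stretch Express ends → Stretch Express and Kettlebell Express overlap.
Boxing Bootcamp starts after Stretch Express ends; Stretch Express is clear from here.
Boxing Bootcamp starts after Kettlebell Express ends; Kettlebell Express is clear from here.
Yoga Express starts after Boxing Bootcamp ends; Boxing Bootcamp is clear from here.
Kettlebell 30 starts after Yoga Express ends; Yoga Express is clear from here.
Spin Express starts exactly when Kettlebell 30 ends (back-to-back, no overlap); Kettlebell 30 is clear from here.
Strength Express starts before Spin Express ends → Spin Express and Strength Express overlap.
Yoga Advanced starts after Spin Express ends; Spin Express is clear from here.
Yoga Advanced starts exactly when Strength Express ends (back-to-back, no overlap); Strength Express is clear from here.
Zumba Flow starts after Yoga Advanced ends.
Overlapping pairs: Kettlebell Express & Stretch Express, Spin Express & Strength Express — 2 in total.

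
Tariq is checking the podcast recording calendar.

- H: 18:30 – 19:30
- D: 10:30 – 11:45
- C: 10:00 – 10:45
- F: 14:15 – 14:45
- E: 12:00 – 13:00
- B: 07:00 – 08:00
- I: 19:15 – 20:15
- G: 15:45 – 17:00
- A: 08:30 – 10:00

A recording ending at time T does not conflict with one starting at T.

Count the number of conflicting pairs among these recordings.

2

Two intervals overlap when each starts before the other ends.
Sorted by start: B, A, C, D, E, F, G, H, I.
A starts after B ends — done with B.
C starts exactly when A ends (back-to-back, no overlap) — done with A.
D starts before C ends → C and D overlap.
E starts after C ends — done with C.
E starts after D ends — done with D.
F starts after E ends — done with E.
G starts after F ends — done with F.
H starts after G ends — done with G.
I starts before H ends → H and I overlap.
Overlapping pairs: C & D, H & I — 2 in total.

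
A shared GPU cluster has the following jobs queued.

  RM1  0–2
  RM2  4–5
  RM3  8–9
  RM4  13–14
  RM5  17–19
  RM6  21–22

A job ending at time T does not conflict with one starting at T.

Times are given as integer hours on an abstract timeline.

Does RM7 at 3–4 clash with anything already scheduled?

No — it doesn't clash with anything

RM1: ends 2 at or before RM7 starts 3 → clear.
RM2: starts 4 at or after RM7 ends 4 → clear.
RM3: starts 8 at or after RM7 ends 4 → clear.
RM4: starts 13 at or after RM7 ends 4 → clear.
RM5: starts 17 at or after RM7 ends 4 → clear.
RM6: starts 21 at or after RM7 ends 4 → clear.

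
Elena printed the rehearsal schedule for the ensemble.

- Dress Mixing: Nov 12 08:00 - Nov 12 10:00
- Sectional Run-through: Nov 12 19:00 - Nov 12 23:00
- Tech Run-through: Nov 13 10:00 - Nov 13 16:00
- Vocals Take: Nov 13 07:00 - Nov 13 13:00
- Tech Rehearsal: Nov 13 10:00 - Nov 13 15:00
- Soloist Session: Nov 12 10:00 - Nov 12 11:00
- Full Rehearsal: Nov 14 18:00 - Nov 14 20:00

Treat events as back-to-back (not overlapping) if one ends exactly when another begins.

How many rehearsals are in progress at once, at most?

Sweep the timeline, counting +1 at each start and −1 at each end (ends before starts at a tie):
Nov 12 08:00 start Dress Mixing → 1
Nov 12 10:00 end Dress Mixing → 0
Nov 12 10:00 start Soloist Session → 1
Nov 12 11:00 end Soloist Session → 0
Nov 12 19:00 start Sectional Run-through → 1
Nov 12 23:00 end Sectional Run-through → 0
Nov 13 07:00 start Vocals Take → 1
Nov 13 10:00 start Tech Rehearsal → 2
Nov 13 10:00 start Tech Run-through → 3
Nov 13 13:00 end Vocals Take → 2
Nov 13 15:00 end Tech Rehearsal → 1
Nov 13 16:00 end Tech Run-through → 0
Nov 14 18:00 start Full Rehearsal → 1
Nov 14 20:00 end Full Rehearsal → 0
Peak is 3, at Nov 13 10:00 (Tech Rehearsal, Tech Run-through, Vocals Take).

3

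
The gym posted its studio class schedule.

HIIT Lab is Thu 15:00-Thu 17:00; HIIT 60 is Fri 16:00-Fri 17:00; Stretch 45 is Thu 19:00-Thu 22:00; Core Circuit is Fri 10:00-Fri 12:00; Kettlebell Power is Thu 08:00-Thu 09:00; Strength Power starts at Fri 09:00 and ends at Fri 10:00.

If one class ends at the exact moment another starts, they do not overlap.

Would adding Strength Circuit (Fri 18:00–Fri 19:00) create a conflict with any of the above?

Kettlebell Power: ends Thu 09:00 at or before Strength Circuit starts Fri 18:00 → clear.
HIIT Lab: ends Thu 17:00 at or before Strength Circuit starts Fri 18:00 → clear.
Stretch 45: ends Thu 22:00 at or before Strength Circuit starts Fri 18:00 → clear.
Strength Power: ends Fri 10:00 at or before Strength Circuit starts Fri 18:00 → clear.
Core Circuit: ends Fri 12:00 at or before Strength Circuit starts Fri 18:00 → clear.
HIIT 60: ends Fri 17:00 at or before Strength Circuit starts Fri 18:00 → clear.

No — it doesn't clash with anything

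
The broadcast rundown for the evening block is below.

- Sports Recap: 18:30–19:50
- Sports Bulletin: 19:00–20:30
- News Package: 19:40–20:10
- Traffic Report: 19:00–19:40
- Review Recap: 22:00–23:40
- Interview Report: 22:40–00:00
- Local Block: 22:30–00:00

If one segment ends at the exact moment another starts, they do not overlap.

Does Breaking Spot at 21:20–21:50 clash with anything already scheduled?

No — it doesn't clash with anything

Sports Recap: ends 19:50 at or before Breaking Spot starts 21:20 → clear.
Sports Bulletin: ends 20:30 at or before Breaking Spot starts 21:20 → clear.
Traffic Report: ends 19:40 at or before Breaking Spot starts 21:20 → clear.
News Package: ends 20:10 at or before Breaking Spot starts 21:20 → clear.
Review Recap: starts 22:00 at or after Breaking Spot ends 21:50 → clear.
Local Block: starts 22:30 at or after Breaking Spot ends 21:50 → clear.
Interview Report: starts 22:40 at or after Breaking Spot ends 21:50 → clear.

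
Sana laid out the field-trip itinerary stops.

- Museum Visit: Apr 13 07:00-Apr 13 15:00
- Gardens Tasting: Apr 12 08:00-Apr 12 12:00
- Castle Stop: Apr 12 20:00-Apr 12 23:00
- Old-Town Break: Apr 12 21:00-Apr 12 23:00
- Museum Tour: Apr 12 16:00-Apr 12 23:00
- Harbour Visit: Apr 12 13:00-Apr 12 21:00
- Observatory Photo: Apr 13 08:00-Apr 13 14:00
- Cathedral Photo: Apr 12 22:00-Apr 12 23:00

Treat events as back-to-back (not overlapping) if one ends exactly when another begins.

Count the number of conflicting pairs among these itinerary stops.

Two intervals overlap when each starts before the other ends.
Sorted by start: Gardens Tasting, Harbour Visit, Museum Tour, Castle Stop, Old-Town Break, Cathedral Photo, Museum Visit, Observatory Photo.
Harbour Visit starts after Gardens Tasting ends, so Gardens Tasting has no further overlaps.
Museum Tour starts before Harbour Visit ends → Harbour Visit and Museum Tour overlap.
Castle Stop starts before Harbour Visit ends → Harbour Visit and Castle Stop overlap.
Old-Town Break starts exactly when Harbour Visit ends (back-to-back, no overlap), so Harbour Visit has no further overlaps.
Castle Stop starts before Museum Tour ends → Museum Tour and Castle Stop overlap.
Old-Town Break starts before Museum Tour ends → Museum Tour and Old-Town Break overlap.
Cathedral Photo starts before Museum Tour ends → Museum Tour and Cathedral Photo overlap.
Museum Visit starts after Museum Tour ends, so Museum Tour has no further overlaps.
Old-Town Break starts before Castle Stop ends → Castle Stop and Old-Town Break overlap.
Cathedral Photo starts before Castle Stop ends → Castle Stop and Cathedral Photo overlap.
Museum Visit starts after Castle Stop ends, so Castle Stop has no further overlaps.
Cathedral Photo starts before Old-Town Break ends → Old-Town Break and Cathedral Photo overlap.
Museum Visit starts after Old-Town Break ends, so Old-Town Break has no further overlaps.
Museum Visit starts after Cathedral Photo ends, so Cathedral Photo has no further overlaps.
Observatory Photo starts before Museum Visit ends → Museum Visit and Observatory Photo overlap.
Overlapping pairs: Castle Stop & Cathedral Photo, Castle Stop & Harbour Visit, Castle Stop & Museum Tour, Castle Stop & Old-Town Break, Cathedral Photo & Museum Tour, Cathedral Photo & Old-Town Break, Harbour Visit & Museum Tour, Museum Tour & Old-Town Break, Museum Visit & Observatory Photo — 9 in total.

9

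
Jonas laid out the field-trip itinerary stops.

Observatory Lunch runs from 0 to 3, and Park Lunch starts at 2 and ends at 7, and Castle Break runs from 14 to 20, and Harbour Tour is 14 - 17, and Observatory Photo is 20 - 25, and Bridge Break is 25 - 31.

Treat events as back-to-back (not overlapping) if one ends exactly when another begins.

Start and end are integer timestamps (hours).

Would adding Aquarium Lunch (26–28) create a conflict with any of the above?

Yes — it overlaps Bridge Break

Observatory Lunch: ends 3 at or before Aquarium Lunch starts 26 → clear.
Park Lunch: ends 7 at or before Aquarium Lunch starts 26 → clear.
Castle Break: ends 20 at or before Aquarium Lunch starts 26 → clear.
Harbour Tour: ends 17 at or before Aquarium Lunch starts 26 → clear.
Observatory Photo: ends 25 at or before Aquarium Lunch starts 26 → clear.
Bridge Break: starts 25 before Aquarium Lunch ends 28, and ends 31 after Aquarium Lunch starts 26 → overlap.
Aquarium Lunch overlaps Bridge Break.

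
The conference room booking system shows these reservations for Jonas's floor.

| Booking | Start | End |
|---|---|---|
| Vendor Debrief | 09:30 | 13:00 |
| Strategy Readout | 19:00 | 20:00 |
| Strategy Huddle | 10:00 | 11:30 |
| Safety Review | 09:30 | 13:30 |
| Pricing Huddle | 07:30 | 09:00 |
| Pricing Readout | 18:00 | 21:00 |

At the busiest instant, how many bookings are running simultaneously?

3

Walk through starts and ends in time order (an end at T is processed before a start at T):
07:30 start Pricing Huddle → 1
09:00 end Pricing Huddle → 0
09:30 start Safety Review → 1
09:30 start Vendor Debrief → 2
10:00 start Strategy Huddle → 3
11:30 end Strategy Huddle → 2
13:00 end Vendor Debrief → 1
13:30 end Safety Review → 0
18:00 start Pricing Readout → 1
19:00 start Strategy Readout → 2
20:00 end Strategy Readout → 1
21:00 end Pricing Readout → 0
Peak is 3, at 10:00 (Safety Review, Strategy Huddle, Vendor Debrief).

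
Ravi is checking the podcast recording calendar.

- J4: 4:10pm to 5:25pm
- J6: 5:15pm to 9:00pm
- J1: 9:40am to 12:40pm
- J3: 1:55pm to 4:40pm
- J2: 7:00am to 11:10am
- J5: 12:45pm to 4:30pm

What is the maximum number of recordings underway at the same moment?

3

Sort all start/end points and keep a running count:
7:00am start J2 → 1
9:40am start J1 → 2
11:10am end J2 → 1
12:40pm end J1 → 0
12:45pm start J5 → 1
1:55pm start J3 → 2
4:10pm start J4 → 3
4:30pm end J5 → 2
4:40pm end J3 → 1
5:15pm start J6 → 2
5:25pm end J4 → 1
9:00pm end J6 → 0
Peak is 3, at 4:10pm (J3, J4, J5).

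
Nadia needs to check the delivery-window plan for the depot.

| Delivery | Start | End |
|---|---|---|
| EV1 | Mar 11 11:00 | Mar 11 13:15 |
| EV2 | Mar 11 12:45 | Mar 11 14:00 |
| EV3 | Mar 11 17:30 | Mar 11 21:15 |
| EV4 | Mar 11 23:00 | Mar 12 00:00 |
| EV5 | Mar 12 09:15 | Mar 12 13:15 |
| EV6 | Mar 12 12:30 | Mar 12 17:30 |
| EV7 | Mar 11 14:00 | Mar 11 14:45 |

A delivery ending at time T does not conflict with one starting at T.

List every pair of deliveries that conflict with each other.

EV1 & EV2, EV5 & EV6

Sorted by start: EV1, EV2, EV7, EV3, EV4, EV5, EV6.
EV2 starts before EV1 ends → EV1 and EV2 overlap.
EV7 starts after EV1 ends; EV1 is clear from here.
EV7 starts exactly when EV2 ends (back-to-back, no overlap); EV2 is clear from here.
EV3 starts after EV7 ends; EV7 is clear from here.
EV4 starts after EV3 ends; EV3 is clear from here.
EV5 starts after EV4 ends; EV4 is clear from here.
EV6 starts before EV5 ends → EV5 and EV6 overlap.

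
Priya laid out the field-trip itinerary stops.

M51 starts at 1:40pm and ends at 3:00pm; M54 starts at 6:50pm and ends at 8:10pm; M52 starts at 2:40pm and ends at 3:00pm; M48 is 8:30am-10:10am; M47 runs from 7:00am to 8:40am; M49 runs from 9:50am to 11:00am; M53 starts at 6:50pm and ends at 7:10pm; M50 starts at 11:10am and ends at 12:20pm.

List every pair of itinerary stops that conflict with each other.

M47 & M48, M48 & M49, M51 & M52, M53 & M54

Sorted by start: M47, M48, M49, M50, M51, M52, M53, M54.
M48 starts before M47 ends → M47 and M48 overlap.
M49 starts after M47 ends, so M47 has no further overlaps.
M49 starts before M48 ends → M48 and M49 overlap.
M50 starts after M48 ends, so M48 has no further overlaps.
M50 starts after M49 ends, so M49 has no further overlaps.
M51 starts after M50 ends, so M50 has no further overlaps.
M52 starts before M51 ends → M51 and M52 overlap.
M53 starts after M51 ends, so M51 has no further overlaps.
M53 starts after M52 ends, so M52 has no further overlaps.
M54 starts before M53 ends → M53 and M54 overlap.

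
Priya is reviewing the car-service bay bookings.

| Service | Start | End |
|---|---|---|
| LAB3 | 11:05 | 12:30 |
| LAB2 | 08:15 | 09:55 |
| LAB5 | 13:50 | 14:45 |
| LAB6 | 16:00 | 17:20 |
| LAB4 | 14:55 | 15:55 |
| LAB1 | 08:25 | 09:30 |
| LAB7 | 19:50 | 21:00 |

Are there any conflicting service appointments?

Sorted by start: LAB2, LAB1, LAB3, LAB5, LAB4, LAB6, LAB7.
LAB1 starts before LAB2 ends → LAB2 and LAB1 overlap.
That's a conflict, so the schedule is not conflict-free.

Yes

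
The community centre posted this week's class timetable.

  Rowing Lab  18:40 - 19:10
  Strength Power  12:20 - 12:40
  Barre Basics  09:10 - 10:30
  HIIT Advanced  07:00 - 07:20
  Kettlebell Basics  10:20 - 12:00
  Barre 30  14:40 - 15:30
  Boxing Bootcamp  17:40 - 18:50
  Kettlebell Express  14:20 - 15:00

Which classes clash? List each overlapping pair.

Barre 30 & Kettlebell Express, Barre Basics & Kettlebell Basics, Boxing Bootcamp & Rowing Lab

Check each pair: they overlap iff neither finishes before the other starts.
Sorted by start: HIIT Advanced, Barre Basics, Kettlebell Basics, Strength Power, Kettlebell Express, Barre 30, Boxing Bootcamp, Rowing Lab.
Barre Basics starts after HIIT Advanced ends, so nothing later overlaps HIIT Advanced either.
Kettlebell Basics starts before Barre Basics ends → Barre Basics and Kettlebell Basics overlap.
Strength Power starts after Barre Basics ends, so nothing later overlaps Barre Basics either.
Strength Power starts after Kettlebell Basics ends, so nothing later overlaps Kettlebell Basics either.
Kettlebell Express starts after Strength Power ends, so nothing later overlaps Strength Power either.
Barre 30 starts before Kettlebell Express ends → Kettlebell Express and Barre 30 overlap.
Boxing Bootcamp starts after Kettlebell Express ends, so nothing later overlaps Kettlebell Express either.
Boxing Bootcamp starts after Barre 30 ends, so nothing later overlaps Barre 30 either.
Rowing Lab starts before Boxing Bootcamp ends → Boxing Bootcamp and Rowing Lab overlap.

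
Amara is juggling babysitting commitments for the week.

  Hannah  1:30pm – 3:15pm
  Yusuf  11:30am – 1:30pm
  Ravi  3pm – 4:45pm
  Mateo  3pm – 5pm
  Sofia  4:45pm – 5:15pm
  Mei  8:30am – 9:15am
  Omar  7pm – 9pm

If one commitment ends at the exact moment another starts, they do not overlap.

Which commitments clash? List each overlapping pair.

Hannah & Mateo, Hannah & Ravi, Mateo & Ravi, Mateo & Sofia

Sorted by start: Mei, Yusuf, Hannah, Ravi, Mateo, Sofia, Omar.
Yusuf starts after Mei ends, so Mei has no further overlaps.
Hannah starts exactly when Yusuf ends (back-to-back, no overlap), so Yusuf has no further overlaps.
Ravi starts before Hannah ends → Hannah and Ravi overlap.
Mateo starts before Hannah ends → Hannah and Mateo overlap.
Sofia starts after Hannah ends, so Hannah has no further overlaps.
Mateo starts before Ravi ends → Ravi and Mateo overlap.
Sofia starts exactly when Ravi ends (back-to-back, no overlap), so Ravi has no further overlaps.
Sofia starts before Mateo ends → Mateo and Sofia overlap.
Omar starts after Mateo ends.
Omar starts after Sofia ends.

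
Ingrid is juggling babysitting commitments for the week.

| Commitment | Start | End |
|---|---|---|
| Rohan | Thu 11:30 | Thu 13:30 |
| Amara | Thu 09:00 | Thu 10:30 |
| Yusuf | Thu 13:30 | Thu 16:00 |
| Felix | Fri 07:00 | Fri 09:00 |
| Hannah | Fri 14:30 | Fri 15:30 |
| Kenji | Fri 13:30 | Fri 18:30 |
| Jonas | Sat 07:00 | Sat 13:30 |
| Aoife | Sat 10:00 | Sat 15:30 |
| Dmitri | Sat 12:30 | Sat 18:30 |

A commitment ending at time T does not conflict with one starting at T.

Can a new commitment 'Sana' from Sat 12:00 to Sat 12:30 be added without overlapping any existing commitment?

Amara: ends Thu 10:30 at or before Sana starts Sat 12:00 → clear.
Rohan: ends Thu 13:30 at or before Sana starts Sat 12:00 → clear.
Yusuf: ends Thu 16:00 at or before Sana starts Sat 12:00 → clear.
Felix: ends Fri 09:00 at or before Sana starts Sat 12:00 → clear.
Kenji: ends Fri 18:30 at or before Sana starts Sat 12:00 → clear.
Hannah: ends Fri 15:30 at or before Sana starts Sat 12:00 → clear.
Jonas: starts Sat 07:00 before Sana ends Sat 12:30, and ends Sat 13:30 after Sana starts Sat 12:00 → overlap.
Aoife: starts Sat 10:00 before Sana ends Sat 12:30, and ends Sat 15:30 after Sana starts Sat 12:00 → overlap.
Dmitri: starts Sat 12:30 at or after Sana ends Sat 12:30 → clear.
Sana overlaps Jonas, Aoife.

No — it overlaps Aoife, Jonas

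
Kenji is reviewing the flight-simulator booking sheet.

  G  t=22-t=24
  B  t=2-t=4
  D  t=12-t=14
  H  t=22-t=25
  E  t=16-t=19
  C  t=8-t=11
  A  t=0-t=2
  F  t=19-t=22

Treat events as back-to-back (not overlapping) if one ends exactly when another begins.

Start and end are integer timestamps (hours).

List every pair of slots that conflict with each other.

Two intervals overlap when each starts before the other ends.
Sorted by start: A, B, C, D, E, F, G, H.
B starts exactly when A ends (back-to-back, no overlap); A is clear from here.
C starts after B ends; B is clear from here.
D starts after C ends; C is clear from here.
E starts after D ends; D is clear from here.
F starts exactly when E ends (back-to-back, no overlap); E is clear from here.
G starts exactly when F ends (back-to-back, no overlap); F is clear from here.
H starts before G ends → G and H overlap.

G & H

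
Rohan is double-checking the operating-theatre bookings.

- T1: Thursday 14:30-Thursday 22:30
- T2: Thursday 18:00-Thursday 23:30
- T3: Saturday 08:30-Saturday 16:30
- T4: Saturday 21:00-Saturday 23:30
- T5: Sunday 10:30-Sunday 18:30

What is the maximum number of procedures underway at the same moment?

2

Walk through starts and ends in time order (an end at T is processed before a start at T):
Thursday 14:30 start T1 → 1
Thursday 18:00 start T2 → 2
Thursday 22:30 end T1 → 1
Thursday 23:30 end T2 → 0
Saturday 08:30 start T3 → 1
Saturday 16:30 end T3 → 0
Saturday 21:00 start T4 → 1
Saturday 23:30 end T4 → 0
Sunday 10:30 start T5 → 1
Sunday 18:30 end T5 → 0
Peak is 2, at Thursday 18:00 (T1, T2).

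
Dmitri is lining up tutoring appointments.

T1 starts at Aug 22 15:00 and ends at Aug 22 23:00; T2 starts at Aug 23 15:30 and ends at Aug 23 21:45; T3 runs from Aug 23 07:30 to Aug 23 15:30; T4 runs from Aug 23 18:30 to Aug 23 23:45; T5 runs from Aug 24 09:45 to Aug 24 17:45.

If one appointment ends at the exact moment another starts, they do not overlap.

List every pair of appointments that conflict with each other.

Sorted by start: T1, T3, T2, T4, T5.
T3 starts after T1 ends, so T1 has no further overlaps.
T2 starts exactly when T3 ends (back-to-back, no overlap), so T3 has no further overlaps.
T4 starts before T2 ends → T2 and T4 overlap.
T5 starts after T2 ends.
T5 starts after T4 ends.

T2 & T4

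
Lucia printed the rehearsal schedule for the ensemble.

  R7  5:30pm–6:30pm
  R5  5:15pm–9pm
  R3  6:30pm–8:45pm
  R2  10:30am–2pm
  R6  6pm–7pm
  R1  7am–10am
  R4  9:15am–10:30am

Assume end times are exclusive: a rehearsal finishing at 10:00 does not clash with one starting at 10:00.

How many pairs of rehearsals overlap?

Sorted by start: R1, R4, R2, R5, R7, R6, R3.
R4 starts before R1 ends → R1 and R4 overlap.
R2 starts after R1 ends; R1 is clear from here.
R2 starts exactly when R4 ends (back-to-back, no overlap); R4 is clear from here.
R5 starts after R2 ends; R2 is clear from here.
R7 starts before R5 ends → R5 and R7 overlap.
R6 starts before R5 ends → R5 and R6 overlap.
R3 starts before R5 ends → R5 and R3 overlap.
R6 starts before R7 ends → R7 and R6 overlap.
R3 starts exactly when R7 ends (back-to-back, no overlap).
R3 starts before R6 ends → R6 and R3 overlap.
Overlapping pairs: R1 & R4, R3 & R5, R3 & R6, R5 & R6, R5 & R7, R6 & R7 — 6 in total.

6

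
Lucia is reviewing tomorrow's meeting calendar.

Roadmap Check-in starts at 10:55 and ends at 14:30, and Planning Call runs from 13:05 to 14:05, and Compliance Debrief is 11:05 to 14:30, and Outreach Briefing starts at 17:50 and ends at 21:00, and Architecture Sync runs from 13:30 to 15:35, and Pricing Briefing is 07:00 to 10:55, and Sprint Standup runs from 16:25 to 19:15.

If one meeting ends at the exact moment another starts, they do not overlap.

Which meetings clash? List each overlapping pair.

Two intervals overlap when each starts before the other ends.
Sorted by start: Pricing Briefing, Roadmap Check-in, Compliance Debrief, Planning Call, Architecture Sync, Sprint Standup, Outreach Briefing.
Roadmap Check-in starts exactly when Pricing Briefing ends (back-to-back, no overlap), so Pricing Briefing has no further overlaps.
Compliance Debrief starts before Roadmap Check-in ends → Roadmap Check-in and Compliance Debrief overlap.
Planning Call starts before Roadmap Check-in ends → Roadmap Check-in and Planning Call overlap.
Architecture Sync starts before Roadmap Check-in ends → Roadmap Check-in and Architecture Sync overlap.
Sprint Standup starts after Roadmap Check-in ends, so Roadmap Check-in has no further overlaps.
Planning Call starts before Compliance Debrief ends → Compliance Debrief and Planning Call overlap.
Architecture Sync starts before Compliance Debrief ends → Compliance Debrief and Architecture Sync overlap.
Sprint Standup starts after Compliance Debrief ends, so Compliance Debrief has no further overlaps.
Architecture Sync starts before Planning Call ends → Planning Call and Architecture Sync overlap.
Sprint Standup starts after Planning Call ends, so Planning Call has no further overlaps.
Sprint Standup starts after Architecture Sync ends, so Architecture Sync has no further overlaps.
Outreach Briefing starts before Sprint Standup ends → Sprint Standup and Outreach Briefing overlap.

Architecture Sync & Compliance Debrief, Architecture Sync & Planning Call, Architecture Sync & Roadmap Check-in, Compliance Debrief & Planning Call, Compliance Debrief & Roadmap Check-in, Outreach Briefing & Sprint Standup, Planning Call & Roadmap Check-in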